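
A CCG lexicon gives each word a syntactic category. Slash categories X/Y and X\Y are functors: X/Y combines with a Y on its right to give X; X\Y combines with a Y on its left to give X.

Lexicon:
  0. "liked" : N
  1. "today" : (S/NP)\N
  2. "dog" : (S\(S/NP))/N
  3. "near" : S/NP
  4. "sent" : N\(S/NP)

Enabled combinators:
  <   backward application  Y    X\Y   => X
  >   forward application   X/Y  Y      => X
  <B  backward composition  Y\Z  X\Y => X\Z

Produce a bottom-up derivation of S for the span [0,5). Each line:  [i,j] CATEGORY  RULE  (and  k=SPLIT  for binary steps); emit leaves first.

[0,1] N  lex  "liked"
[1,2] (S/NP)\N  lex  "today"
[0,2] S/NP  <  k=1
[2,3] (S\(S/NP))/N  lex  "dog"
[3,4] S/NP  lex  "near"
[4,5] N\(S/NP)  lex  "sent"
[3,5] N  <  k=4
[2,5] S\(S/NP)  >  k=3
[0,5] S  <  k=2

[0,5] S   <
  [0,2] S/NP   <
    [0,1] "liked" : N
    [1,2] "today" : (S/NP)\N
  [2,5] S\(S/NP)   >
    [2,3] "dog" : (S\(S/NP))/N
    [3,5] N   <
      [3,4] "near" : S/NP
      [4,5] "sent" : N\(S/NP)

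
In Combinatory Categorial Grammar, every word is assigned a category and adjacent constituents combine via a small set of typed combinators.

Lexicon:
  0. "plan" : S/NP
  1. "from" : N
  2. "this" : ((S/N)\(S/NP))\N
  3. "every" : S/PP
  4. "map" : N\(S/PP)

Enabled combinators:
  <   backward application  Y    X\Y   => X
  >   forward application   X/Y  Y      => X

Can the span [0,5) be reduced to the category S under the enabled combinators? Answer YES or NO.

[0,5] S   >
  [0,3] S/N   <
    [0,1] "plan" : S/NP
    [1,3] (S/N)\(S/NP)   <
      [1,2] "from" : N
      [2,3] "this" : ((S/N)\(S/NP))\N
  [3,5] N   <
    [3,4] "every" : S/PP
    [4,5] "map" : N\(S/PP)

YES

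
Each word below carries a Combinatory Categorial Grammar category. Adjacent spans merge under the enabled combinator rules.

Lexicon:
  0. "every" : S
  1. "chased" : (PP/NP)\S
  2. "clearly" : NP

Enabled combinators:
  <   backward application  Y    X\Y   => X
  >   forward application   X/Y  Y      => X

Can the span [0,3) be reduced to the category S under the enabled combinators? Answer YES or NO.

S (PP/NP)\S NP
CKY chart[0,3] = {PP}; S ∉ chart

NO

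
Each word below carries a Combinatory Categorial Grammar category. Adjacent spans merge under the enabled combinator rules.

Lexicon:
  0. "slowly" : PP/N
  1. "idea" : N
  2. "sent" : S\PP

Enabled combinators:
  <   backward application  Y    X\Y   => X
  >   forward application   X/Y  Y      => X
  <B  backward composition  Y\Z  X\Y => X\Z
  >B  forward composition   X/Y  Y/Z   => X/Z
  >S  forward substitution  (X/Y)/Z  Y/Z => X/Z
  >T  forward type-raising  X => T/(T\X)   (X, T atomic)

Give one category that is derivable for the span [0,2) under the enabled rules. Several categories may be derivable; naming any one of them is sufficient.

[0,3] S   <
  [0,2] PP   >
    [0,1] "slowly" : PP/N
    [1,2] "idea" : N
  [2,3] "sent" : S\PP

PP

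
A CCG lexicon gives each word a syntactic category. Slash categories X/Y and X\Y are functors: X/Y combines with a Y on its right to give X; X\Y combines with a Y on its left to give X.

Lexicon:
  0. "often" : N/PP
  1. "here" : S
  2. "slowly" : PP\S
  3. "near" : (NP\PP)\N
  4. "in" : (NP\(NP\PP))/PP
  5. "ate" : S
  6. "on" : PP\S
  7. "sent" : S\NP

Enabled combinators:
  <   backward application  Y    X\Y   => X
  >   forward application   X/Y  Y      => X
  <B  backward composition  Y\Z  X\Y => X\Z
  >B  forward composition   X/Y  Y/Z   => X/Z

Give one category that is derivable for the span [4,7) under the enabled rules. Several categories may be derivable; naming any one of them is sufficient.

[0,8] S   <
  [0,7] NP   <
    [0,3] N   >
      [0,1] "often" : N/PP
      [1,3] PP   <
        [1,2] "here" : S
        [2,3] "slowly" : PP\S
    [3,7] NP\N   <B
      [3,4] "near" : (NP\PP)\N
      [4,7] NP\(NP\PP)   >
        [4,5] "in" : (NP\(NP\PP))/PP
        [5,7] PP   <
          [5,6] "ate" : S
          [6,7] "on" : PP\S
  [7,8] "sent" : S\NP

NP\(NP\PP)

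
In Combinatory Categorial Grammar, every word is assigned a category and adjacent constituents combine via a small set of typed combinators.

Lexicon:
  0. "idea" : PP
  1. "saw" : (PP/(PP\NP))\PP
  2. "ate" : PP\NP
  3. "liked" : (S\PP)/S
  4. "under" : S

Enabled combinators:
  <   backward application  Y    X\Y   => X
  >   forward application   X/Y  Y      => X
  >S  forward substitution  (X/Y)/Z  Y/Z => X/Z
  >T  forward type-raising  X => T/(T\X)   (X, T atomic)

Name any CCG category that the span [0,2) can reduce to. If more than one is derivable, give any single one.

[0,5] S   <
  [0,3] PP   >
    [0,2] PP/(PP\NP)   <
      [0,1] "idea" : PP
      [1,2] "saw" : (PP/(PP\NP))\PP
    [2,3] "ate" : PP\NP
  [3,5] S\PP   >
    [3,4] "liked" : (S\PP)/S
    [4,5] "under" : S

PP/(PP\NP)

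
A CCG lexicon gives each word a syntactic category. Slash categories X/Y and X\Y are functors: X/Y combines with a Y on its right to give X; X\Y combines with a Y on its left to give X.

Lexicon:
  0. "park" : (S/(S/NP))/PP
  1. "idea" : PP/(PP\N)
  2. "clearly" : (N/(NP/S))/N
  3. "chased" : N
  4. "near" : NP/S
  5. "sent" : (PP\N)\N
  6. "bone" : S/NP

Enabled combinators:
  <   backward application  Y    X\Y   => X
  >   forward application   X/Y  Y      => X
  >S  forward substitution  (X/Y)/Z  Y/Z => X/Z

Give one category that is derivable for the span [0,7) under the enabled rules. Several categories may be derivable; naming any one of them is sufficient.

[0,7] S   >
  [0,6] S/(S/NP)   >
    [0,1] "park" : (S/(S/NP))/PP
    [1,6] PP   >
      [1,2] "idea" : PP/(PP\N)
      [2,6] PP\N   <
        [2,5] N   >
          [2,4] N/(NP/S)   >
            [2,3] "clearly" : (N/(NP/S))/N
            [3,4] "chased" : N
          [4,5] "near" : NP/S
        [5,6] "sent" : (PP\N)\N
  [6,7] "bone" : S/NP

S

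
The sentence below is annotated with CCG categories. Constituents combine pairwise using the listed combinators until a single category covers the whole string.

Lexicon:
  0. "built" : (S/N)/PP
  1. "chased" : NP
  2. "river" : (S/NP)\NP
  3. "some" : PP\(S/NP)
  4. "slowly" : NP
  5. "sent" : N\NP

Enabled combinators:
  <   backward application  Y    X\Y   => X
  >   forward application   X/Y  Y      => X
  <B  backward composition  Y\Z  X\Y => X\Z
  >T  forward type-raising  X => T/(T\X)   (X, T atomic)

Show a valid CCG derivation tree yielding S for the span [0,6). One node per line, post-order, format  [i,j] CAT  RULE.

[0,6] S   >
  [0,4] S/N   >
    [0,1] "built" : (S/N)/PP
    [1,4] PP   <
      [1,2] "chased" : NP
      [2,4] PP\NP   <B
        [2,3] "river" : (S/NP)\NP
        [3,4] "some" : PP\(S/NP)
  [4,6] N   >
    [4,5] N/(N\NP)   >T
      [4,5] "slowly" : NP
    [5,6] "sent" : N\NP

[0,1] (S/N)/PP  lex  "built"
[1,2] NP  lex  "chased"
[2,3] (S/NP)\NP  lex  "river"
[3,4] PP\(S/NP)  lex  "some"
[2,4] PP\NP  <B  k=3
[1,4] PP  <  k=2
[0,4] S/N  >  k=1
[4,5] NP  lex  "slowly"
[4,5] N/(N\NP)  >T
[5,6] N\NP  lex  "sent"
[4,6] N  >  k=5
[0,6] S  >  k=4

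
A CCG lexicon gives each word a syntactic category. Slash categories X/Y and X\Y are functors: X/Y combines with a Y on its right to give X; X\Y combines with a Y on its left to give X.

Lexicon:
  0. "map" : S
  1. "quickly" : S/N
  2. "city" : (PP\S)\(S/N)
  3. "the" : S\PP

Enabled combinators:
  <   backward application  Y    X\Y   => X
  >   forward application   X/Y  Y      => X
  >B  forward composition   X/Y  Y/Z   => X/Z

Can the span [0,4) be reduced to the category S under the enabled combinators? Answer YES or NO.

YES

[0,4] S   <
  [0,3] PP   <
    [0,1] "map" : S
    [1,3] PP\S   <
      [1,2] "quickly" : S/N
      [2,3] "city" : (PP\S)\(S/N)
  [3,4] "the" : S\PP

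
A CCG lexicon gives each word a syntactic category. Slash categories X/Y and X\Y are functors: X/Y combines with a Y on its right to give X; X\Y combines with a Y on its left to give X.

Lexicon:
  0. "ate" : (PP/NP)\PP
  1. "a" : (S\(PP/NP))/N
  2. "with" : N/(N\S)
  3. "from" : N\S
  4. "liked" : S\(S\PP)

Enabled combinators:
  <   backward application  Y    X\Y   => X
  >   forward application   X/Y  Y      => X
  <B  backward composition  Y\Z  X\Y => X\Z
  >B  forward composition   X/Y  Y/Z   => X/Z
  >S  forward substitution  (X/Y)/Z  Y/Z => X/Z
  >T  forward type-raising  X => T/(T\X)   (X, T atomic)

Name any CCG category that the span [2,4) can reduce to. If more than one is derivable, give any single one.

N

[0,5] S   <
  [0,4] S\PP   <B
    [0,1] "ate" : (PP/NP)\PP
    [1,4] S\(PP/NP)   >
      [1,2] "a" : (S\(PP/NP))/N
      [2,4] N   >
        [2,3] "with" : N/(N\S)
        [3,4] "from" : N\S
  [4,5] "liked" : S\(S\PP)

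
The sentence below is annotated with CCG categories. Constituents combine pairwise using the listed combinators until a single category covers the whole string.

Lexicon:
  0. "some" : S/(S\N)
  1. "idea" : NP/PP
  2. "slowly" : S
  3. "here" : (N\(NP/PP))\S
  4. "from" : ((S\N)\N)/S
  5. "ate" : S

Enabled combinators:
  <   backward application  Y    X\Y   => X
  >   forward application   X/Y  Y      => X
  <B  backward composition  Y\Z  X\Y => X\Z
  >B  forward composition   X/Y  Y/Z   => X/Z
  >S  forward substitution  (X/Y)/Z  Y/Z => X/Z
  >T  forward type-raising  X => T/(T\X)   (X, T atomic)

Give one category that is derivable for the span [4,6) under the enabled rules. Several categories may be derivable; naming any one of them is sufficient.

(S\N)\N

[0,6] S   >
  [0,1] "some" : S/(S\N)
  [1,6] S\N   <
    [1,4] N   <
      [1,2] "idea" : NP/PP
      [2,4] N\(NP/PP)   <
        [2,3] "slowly" : S
        [3,4] "here" : (N\(NP/PP))\S
    [4,6] (S\N)\N   >
      [4,5] "from" : ((S\N)\N)/S
      [5,6] "ate" : S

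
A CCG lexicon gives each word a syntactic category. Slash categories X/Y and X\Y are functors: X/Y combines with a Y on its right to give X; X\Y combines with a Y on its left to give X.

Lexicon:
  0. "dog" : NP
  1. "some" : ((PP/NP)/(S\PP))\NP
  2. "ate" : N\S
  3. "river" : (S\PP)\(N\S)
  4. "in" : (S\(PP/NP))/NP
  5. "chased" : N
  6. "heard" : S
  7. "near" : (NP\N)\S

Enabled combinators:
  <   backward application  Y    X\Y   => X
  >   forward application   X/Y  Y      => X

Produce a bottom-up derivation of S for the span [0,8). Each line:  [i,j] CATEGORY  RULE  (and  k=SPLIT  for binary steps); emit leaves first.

[0,8] S   <
  [0,4] PP/NP   >
    [0,2] (PP/NP)/(S\PP)   <
      [0,1] "dog" : NP
      [1,2] "some" : ((PP/NP)/(S\PP))\NP
    [2,4] S\PP   <
      [2,3] "ate" : N\S
      [3,4] "river" : (S\PP)\(N\S)
  [4,8] S\(PP/NP)   >
    [4,5] "in" : (S\(PP/NP))/NP
    [5,8] NP   <
      [5,6] "chased" : N
      [6,8] NP\N   <
        [6,7] "heard" : S
        [7,8] "near" : (NP\N)\S

[0,1] NP  lex  "dog"
[1,2] ((PP/NP)/(S\PP))\NP  lex  "some"
[0,2] (PP/NP)/(S\PP)  <  k=1
[2,3] N\S  lex  "ate"
[3,4] (S\PP)\(N\S)  lex  "river"
[2,4] S\PP  <  k=3
[0,4] PP/NP  >  k=2
[4,5] (S\(PP/NP))/NP  lex  "in"
[5,6] N  lex  "chased"
[6,7] S  lex  "heard"
[7,8] (NP\N)\S  lex  "near"
[6,8] NP\N  <  k=7
[5,8] NP  <  k=6
[4,8] S\(PP/NP)  >  k=5
[0,8] S  <  k=4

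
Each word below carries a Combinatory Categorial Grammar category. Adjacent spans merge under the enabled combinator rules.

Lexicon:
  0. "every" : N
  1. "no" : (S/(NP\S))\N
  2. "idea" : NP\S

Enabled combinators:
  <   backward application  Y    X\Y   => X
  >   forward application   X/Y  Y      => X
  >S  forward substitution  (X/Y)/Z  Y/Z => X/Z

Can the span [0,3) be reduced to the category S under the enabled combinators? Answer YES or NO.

[0,3] S   >
  [0,2] S/(NP\S)   <
    [0,1] "every" : N
    [1,2] "no" : (S/(NP\S))\N
  [2,3] "idea" : NP\S

YES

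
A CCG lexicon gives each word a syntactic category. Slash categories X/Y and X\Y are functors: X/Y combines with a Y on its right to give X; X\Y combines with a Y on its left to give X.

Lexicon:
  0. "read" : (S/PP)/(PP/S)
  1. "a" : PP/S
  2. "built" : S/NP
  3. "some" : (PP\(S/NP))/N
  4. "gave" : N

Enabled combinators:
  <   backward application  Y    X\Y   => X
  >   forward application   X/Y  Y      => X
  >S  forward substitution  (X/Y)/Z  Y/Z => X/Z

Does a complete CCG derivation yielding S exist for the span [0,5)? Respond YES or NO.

[0,5] S   >
  [0,2] S/PP   >
    [0,1] "read" : (S/PP)/(PP/S)
    [1,2] "a" : PP/S
  [2,5] PP   <
    [2,3] "built" : S/NP
    [3,5] PP\(S/NP)   >
      [3,4] "some" : (PP\(S/NP))/N
      [4,5] "gave" : N

YES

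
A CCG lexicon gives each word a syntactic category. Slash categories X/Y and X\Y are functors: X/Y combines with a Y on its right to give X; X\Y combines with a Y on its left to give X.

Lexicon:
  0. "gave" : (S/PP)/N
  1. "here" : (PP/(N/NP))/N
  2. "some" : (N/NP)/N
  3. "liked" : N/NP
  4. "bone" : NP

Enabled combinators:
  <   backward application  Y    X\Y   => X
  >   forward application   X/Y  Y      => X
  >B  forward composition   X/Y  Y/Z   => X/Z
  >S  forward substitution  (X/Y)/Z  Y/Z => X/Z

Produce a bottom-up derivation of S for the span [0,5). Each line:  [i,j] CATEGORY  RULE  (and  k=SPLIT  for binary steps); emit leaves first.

[0,5] S   >
  [0,3] S/N   >S
    [0,1] "gave" : (S/PP)/N
    [1,3] PP/N   >S
      [1,2] "here" : (PP/(N/NP))/N
      [2,3] "some" : (N/NP)/N
  [3,5] N   >
    [3,4] "liked" : N/NP
    [4,5] "bone" : NP

[0,1] (S/PP)/N  lex  "gave"
[1,2] (PP/(N/NP))/N  lex  "here"
[2,3] (N/NP)/N  lex  "some"
[1,3] PP/N  >S  k=2
[0,3] S/N  >S  k=1
[3,4] N/NP  lex  "liked"
[4,5] NP  lex  "bone"
[3,5] N  >  k=4
[0,5] S  >  k=3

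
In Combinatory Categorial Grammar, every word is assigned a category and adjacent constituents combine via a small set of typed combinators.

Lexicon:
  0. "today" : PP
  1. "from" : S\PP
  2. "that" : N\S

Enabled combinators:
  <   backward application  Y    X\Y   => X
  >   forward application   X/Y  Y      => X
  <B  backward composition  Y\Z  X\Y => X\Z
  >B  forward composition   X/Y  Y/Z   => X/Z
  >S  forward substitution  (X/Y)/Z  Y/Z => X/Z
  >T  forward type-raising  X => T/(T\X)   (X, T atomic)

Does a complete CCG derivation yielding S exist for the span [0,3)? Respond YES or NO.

NO

PP S\PP N\S
CKY chart[0,3] = {N, N/(N\N), NP/(NP\N), PP/(PP\N), S/(S\N)}; S ∉ chart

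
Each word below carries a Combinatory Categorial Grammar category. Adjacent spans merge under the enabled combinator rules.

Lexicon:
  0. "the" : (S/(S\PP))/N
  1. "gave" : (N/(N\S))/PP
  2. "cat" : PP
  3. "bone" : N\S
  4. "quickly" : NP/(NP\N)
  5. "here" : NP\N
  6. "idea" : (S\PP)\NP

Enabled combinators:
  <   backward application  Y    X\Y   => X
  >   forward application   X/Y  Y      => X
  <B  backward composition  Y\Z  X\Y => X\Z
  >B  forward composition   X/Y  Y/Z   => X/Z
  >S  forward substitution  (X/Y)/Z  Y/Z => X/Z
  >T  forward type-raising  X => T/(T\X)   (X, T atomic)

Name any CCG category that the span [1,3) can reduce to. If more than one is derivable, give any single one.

N/(N\S)

[0,7] S   >
  [0,4] S/(S\PP)   >
    [0,1] "the" : (S/(S\PP))/N
    [1,4] N   >
      [1,3] N/(N\S)   >
        [1,2] "gave" : (N/(N\S))/PP
        [2,3] "cat" : PP
      [3,4] "bone" : N\S
  [4,7] S\PP   <
    [4,6] NP   >
      [4,5] "quickly" : NP/(NP\N)
      [5,6] "here" : NP\N
    [6,7] "idea" : (S\PP)\NP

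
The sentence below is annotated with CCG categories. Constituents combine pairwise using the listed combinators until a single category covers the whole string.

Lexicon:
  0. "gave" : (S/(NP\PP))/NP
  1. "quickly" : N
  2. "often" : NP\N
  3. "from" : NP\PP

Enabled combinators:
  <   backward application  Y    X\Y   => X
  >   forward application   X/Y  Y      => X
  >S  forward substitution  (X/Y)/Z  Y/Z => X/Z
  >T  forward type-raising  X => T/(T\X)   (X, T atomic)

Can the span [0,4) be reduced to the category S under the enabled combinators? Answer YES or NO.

[0,4] S   >
  [0,3] S/(NP\PP)   >
    [0,1] "gave" : (S/(NP\PP))/NP
    [1,3] NP   <
      [1,2] "quickly" : N
      [2,3] "often" : NP\N
  [3,4] "from" : NP\PP

YES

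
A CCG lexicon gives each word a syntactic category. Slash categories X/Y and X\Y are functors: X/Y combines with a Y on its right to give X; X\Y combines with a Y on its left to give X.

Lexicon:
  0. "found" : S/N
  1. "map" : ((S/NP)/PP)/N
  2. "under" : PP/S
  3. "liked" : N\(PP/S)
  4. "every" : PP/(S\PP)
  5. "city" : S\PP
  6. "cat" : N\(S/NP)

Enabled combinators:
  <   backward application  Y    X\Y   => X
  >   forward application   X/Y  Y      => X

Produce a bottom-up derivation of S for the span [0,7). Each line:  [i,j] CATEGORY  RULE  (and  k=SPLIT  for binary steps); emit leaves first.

[0,1] S/N  lex  "found"
[1,2] ((S/NP)/PP)/N  lex  "map"
[2,3] PP/S  lex  "under"
[3,4] N\(PP/S)  lex  "liked"
[2,4] N  <  k=3
[1,4] (S/NP)/PP  >  k=2
[4,5] PP/(S\PP)  lex  "every"
[5,6] S\PP  lex  "city"
[4,6] PP  >  k=5
[1,6] S/NP  >  k=4
[6,7] N\(S/NP)  lex  "cat"
[1,7] N  <  k=6
[0,7] S  >  k=1

[0,7] S   >
  [0,1] "found" : S/N
  [1,7] N   <
    [1,6] S/NP   >
      [1,4] (S/NP)/PP   >
        [1,2] "map" : ((S/NP)/PP)/N
        [2,4] N   <
          [2,3] "under" : PP/S
          [3,4] "liked" : N\(PP/S)
      [4,6] PP   >
        [4,5] "every" : PP/(S\PP)
        [5,6] "city" : S\PP
    [6,7] "cat" : N\(S/NP)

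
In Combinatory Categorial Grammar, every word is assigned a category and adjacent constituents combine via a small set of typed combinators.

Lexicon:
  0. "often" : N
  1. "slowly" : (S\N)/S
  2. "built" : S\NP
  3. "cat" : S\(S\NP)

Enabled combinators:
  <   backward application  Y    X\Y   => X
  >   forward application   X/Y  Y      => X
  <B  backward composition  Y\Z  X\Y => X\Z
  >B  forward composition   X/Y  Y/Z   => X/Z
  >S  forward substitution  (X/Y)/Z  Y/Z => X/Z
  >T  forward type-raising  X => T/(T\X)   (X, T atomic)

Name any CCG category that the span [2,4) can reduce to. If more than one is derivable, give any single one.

S

[0,4] S   <
  [0,1] "often" : N
  [1,4] S\N   >
    [1,2] "slowly" : (S\N)/S
    [2,4] S   <
      [2,3] "built" : S\NP
      [3,4] "cat" : S\(S\NP)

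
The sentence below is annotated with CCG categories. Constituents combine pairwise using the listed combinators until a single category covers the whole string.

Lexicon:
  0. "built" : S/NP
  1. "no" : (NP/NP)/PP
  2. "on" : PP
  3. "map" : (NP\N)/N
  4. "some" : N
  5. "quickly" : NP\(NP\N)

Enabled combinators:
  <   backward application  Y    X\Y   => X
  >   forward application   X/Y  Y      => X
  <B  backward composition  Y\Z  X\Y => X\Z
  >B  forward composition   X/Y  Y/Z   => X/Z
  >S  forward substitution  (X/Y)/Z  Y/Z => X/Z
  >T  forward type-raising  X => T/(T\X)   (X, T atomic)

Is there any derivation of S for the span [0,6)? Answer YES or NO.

[0,6] S   >
  [0,3] S/NP   >B
    [0,1] "built" : S/NP
    [1,3] NP/NP   >
      [1,2] "no" : (NP/NP)/PP
      [2,3] "on" : PP
  [3,6] NP   <
    [3,5] NP\N   >
      [3,4] "map" : (NP\N)/N
      [4,5] "some" : N
    [5,6] "quickly" : NP\(NP\N)

YES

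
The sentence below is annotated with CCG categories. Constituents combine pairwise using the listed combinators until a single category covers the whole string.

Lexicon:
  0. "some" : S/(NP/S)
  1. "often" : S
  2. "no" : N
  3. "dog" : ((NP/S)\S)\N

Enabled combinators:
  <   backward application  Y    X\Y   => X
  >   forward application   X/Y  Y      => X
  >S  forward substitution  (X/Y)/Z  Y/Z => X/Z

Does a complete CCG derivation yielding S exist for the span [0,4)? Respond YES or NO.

YES

[0,4] S   >
  [0,1] "some" : S/(NP/S)
  [1,4] NP/S   <
    [1,2] "often" : S
    [2,4] (NP/S)\S   <
      [2,3] "no" : N
      [3,4] "dog" : ((NP/S)\S)\N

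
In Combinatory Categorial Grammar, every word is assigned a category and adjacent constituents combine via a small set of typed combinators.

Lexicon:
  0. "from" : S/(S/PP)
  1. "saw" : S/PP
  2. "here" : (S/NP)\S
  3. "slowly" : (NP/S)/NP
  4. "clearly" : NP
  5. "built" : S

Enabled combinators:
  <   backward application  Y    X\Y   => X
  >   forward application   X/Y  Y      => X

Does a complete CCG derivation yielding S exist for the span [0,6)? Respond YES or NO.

[0,6] S   >
  [0,3] S/NP   <
    [0,2] S   >
      [0,1] "from" : S/(S/PP)
      [1,2] "saw" : S/PP
    [2,3] "here" : (S/NP)\S
  [3,6] NP   >
    [3,5] NP/S   >
      [3,4] "slowly" : (NP/S)/NP
      [4,5] "clearly" : NP
    [5,6] "built" : S

YES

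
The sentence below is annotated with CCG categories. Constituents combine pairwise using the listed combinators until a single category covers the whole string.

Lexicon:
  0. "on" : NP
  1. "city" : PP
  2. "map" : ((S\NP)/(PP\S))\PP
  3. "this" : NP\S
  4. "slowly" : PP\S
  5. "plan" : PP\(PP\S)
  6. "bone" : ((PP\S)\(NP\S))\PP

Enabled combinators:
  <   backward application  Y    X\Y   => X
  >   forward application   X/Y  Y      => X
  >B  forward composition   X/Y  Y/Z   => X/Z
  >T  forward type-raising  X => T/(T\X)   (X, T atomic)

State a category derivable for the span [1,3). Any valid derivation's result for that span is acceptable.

(S\NP)/(PP\S)

[0,7] S   >
  [0,1] S/(S\NP)   >T
    [0,1] "on" : NP
  [1,7] S\NP   >
    [1,3] (S\NP)/(PP\S)   <
      [1,2] "city" : PP
      [2,3] "map" : ((S\NP)/(PP\S))\PP
    [3,7] PP\S   <
      [3,4] "this" : NP\S
      [4,7] (PP\S)\(NP\S)   <
        [4,6] PP   <
          [4,5] "slowly" : PP\S
          [5,6] "plan" : PP\(PP\S)
        [6,7] "bone" : ((PP\S)\(NP\S))\PP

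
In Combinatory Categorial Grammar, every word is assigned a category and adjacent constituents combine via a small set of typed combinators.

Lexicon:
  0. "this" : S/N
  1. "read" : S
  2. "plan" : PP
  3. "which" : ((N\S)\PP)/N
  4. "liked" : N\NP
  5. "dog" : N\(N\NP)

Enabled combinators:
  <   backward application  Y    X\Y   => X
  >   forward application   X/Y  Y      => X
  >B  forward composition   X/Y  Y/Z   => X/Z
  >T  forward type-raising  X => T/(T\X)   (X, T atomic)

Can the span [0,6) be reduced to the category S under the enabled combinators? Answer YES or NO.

YES

[0,6] S   >
  [0,1] "this" : S/N
  [1,6] N   >
    [1,2] N/(N\S)   >T
      [1,2] "read" : S
    [2,6] N\S   <
      [2,3] "plan" : PP
      [3,6] (N\S)\PP   >
        [3,4] "which" : ((N\S)\PP)/N
        [4,6] N   <
          [4,5] "liked" : N\NP
          [5,6] "dog" : N\(N\NP)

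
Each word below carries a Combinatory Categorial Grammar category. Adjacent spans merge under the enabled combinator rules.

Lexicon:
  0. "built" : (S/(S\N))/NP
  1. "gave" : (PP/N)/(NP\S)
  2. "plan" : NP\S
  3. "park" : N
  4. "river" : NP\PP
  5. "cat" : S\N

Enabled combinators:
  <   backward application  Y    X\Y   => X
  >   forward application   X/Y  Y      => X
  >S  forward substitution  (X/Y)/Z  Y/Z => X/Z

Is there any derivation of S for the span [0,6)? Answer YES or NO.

YES

[0,6] S   >
  [0,5] S/(S\N)   >
    [0,1] "built" : (S/(S\N))/NP
    [1,5] NP   <
      [1,4] PP   >
        [1,3] PP/N   >
          [1,2] "gave" : (PP/N)/(NP\S)
          [2,3] "plan" : NP\S
        [3,4] "park" : N
      [4,5] "river" : NP\PP
  [5,6] "cat" : S\N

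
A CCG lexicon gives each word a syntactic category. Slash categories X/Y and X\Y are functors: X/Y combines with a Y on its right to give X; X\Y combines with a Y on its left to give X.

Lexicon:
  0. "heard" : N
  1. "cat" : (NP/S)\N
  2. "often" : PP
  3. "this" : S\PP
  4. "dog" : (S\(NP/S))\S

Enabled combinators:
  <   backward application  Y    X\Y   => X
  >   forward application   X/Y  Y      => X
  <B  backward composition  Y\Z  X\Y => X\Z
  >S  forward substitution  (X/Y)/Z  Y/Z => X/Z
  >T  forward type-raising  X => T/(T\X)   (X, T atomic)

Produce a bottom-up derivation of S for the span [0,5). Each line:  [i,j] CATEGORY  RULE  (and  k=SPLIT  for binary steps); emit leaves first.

[0,5] S   <
  [0,1] "heard" : N
  [1,5] S\N   <B
    [1,2] "cat" : (NP/S)\N
    [2,5] S\(NP/S)   <
      [2,4] S   <
        [2,3] "often" : PP
        [3,4] "this" : S\PP
      [4,5] "dog" : (S\(NP/S))\S

[0,1] N  lex  "heard"
[1,2] (NP/S)\N  lex  "cat"
[2,3] PP  lex  "often"
[3,4] S\PP  lex  "this"
[2,4] S  <  k=3
[4,5] (S\(NP/S))\S  lex  "dog"
[2,5] S\(NP/S)  <  k=4
[1,5] S\N  <B  k=2
[0,5] S  <  k=1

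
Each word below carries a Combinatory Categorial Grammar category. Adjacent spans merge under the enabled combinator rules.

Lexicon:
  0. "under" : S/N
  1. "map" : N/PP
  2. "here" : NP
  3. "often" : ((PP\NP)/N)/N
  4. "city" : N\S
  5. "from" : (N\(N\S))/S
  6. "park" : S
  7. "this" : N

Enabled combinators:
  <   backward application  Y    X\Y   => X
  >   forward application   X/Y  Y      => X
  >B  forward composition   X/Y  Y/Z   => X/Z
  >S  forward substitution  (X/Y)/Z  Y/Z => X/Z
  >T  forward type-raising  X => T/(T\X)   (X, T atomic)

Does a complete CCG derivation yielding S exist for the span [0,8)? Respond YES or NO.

[0,8] S   >
  [0,2] S/PP   >B
    [0,1] "under" : S/N
    [1,2] "map" : N/PP
  [2,8] PP   >
    [2,3] PP/(PP\NP)   >T
      [2,3] "here" : NP
    [3,8] PP\NP   >
      [3,7] (PP\NP)/N   >
        [3,4] "often" : ((PP\NP)/N)/N
        [4,7] N   <
          [4,5] "city" : N\S
          [5,7] N\(N\S)   >
            [5,6] "from" : (N\(N\S))/S
            [6,7] "park" : S
      [7,8] "this" : N

YES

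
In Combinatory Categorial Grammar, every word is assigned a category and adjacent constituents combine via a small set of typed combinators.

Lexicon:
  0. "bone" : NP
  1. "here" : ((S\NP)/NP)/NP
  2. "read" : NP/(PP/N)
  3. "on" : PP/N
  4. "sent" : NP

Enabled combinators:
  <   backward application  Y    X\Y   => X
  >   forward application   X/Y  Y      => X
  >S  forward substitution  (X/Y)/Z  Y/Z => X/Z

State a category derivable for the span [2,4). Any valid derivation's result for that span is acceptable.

[0,5] S   <
  [0,1] "bone" : NP
  [1,5] S\NP   >
    [1,4] (S\NP)/NP   >
      [1,2] "here" : ((S\NP)/NP)/NP
      [2,4] NP   >
        [2,3] "read" : NP/(PP/N)
        [3,4] "on" : PP/N
    [4,5] "sent" : NP

NP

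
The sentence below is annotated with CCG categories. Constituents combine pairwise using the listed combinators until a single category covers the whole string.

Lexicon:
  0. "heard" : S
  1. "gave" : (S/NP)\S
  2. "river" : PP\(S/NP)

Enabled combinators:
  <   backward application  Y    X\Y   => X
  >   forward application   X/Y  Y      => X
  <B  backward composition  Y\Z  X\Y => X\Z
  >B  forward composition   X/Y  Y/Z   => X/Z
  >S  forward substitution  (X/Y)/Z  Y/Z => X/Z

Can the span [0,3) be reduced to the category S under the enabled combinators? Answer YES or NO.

NO

S (S/NP)\S PP\(S/NP)
CKY chart[0,3] = {PP}; S ∉ chart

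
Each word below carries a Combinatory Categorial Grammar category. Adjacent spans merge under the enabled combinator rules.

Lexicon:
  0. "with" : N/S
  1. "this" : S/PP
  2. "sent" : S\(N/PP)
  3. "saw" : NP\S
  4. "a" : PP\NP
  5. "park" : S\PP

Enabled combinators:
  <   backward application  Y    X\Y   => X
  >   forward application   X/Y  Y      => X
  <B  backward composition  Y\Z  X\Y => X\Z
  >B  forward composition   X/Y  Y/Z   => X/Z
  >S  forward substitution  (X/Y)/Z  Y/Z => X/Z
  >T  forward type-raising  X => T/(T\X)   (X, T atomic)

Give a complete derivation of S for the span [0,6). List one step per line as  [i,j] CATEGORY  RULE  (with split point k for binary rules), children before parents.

[0,1] N/S  lex  "with"
[1,2] S/PP  lex  "this"
[0,2] N/PP  >B  k=1
[2,3] S\(N/PP)  lex  "sent"
[0,3] S  <  k=2
[3,4] NP\S  lex  "saw"
[4,5] PP\NP  lex  "a"
[3,5] PP\S  <B  k=4
[0,5] PP  <  k=3
[5,6] S\PP  lex  "park"
[0,6] S  <  k=5

[0,6] S   <
  [0,5] PP   <
    [0,3] S   <
      [0,2] N/PP   >B
        [0,1] "with" : N/S
        [1,2] "this" : S/PP
      [2,3] "sent" : S\(N/PP)
    [3,5] PP\S   <B
      [3,4] "saw" : NP\S
      [4,5] "a" : PP\NP
  [5,6] "park" : S\PP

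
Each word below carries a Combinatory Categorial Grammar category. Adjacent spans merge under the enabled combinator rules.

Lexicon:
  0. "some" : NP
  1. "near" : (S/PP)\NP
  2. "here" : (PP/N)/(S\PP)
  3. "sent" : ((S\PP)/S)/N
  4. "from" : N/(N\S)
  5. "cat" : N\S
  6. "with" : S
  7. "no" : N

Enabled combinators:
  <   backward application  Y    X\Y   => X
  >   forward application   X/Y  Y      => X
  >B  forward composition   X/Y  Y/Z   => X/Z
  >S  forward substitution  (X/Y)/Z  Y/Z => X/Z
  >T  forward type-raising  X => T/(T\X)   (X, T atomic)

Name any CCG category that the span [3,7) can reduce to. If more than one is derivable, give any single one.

S\PP

[0,8] S   >
  [0,2] S/PP   <
    [0,1] "some" : NP
    [1,2] "near" : (S/PP)\NP
  [2,8] PP   >
    [2,7] PP/N   >
      [2,3] "here" : (PP/N)/(S\PP)
      [3,7] S\PP   >
        [3,6] (S\PP)/S   >
          [3,4] "sent" : ((S\PP)/S)/N
          [4,6] N   >
            [4,5] "from" : N/(N\S)
            [5,6] "cat" : N\S
        [6,7] "with" : S
    [7,8] "no" : N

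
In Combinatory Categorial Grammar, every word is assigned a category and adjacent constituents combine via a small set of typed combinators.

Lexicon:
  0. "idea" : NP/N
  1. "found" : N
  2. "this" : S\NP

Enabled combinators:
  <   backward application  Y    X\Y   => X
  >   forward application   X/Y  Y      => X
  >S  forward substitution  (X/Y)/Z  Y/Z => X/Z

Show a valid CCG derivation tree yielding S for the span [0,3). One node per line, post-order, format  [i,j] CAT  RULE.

[0,1] NP/N  lex  "idea"
[1,2] N  lex  "found"
[0,2] NP  >  k=1
[2,3] S\NP  lex  "this"
[0,3] S  <  k=2

[0,3] S   <
  [0,2] NP   >
    [0,1] "idea" : NP/N
    [1,2] "found" : N
  [2,3] "this" : S\NP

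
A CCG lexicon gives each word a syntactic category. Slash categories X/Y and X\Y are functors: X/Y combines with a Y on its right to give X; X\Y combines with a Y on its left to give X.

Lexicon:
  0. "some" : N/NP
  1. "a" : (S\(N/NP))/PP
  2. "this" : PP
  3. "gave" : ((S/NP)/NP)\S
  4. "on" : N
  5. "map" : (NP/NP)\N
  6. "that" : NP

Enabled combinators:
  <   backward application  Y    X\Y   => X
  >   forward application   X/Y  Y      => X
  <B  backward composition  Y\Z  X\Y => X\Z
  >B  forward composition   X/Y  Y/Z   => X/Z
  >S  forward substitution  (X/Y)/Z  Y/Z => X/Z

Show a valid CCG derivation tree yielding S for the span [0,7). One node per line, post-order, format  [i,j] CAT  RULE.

[0,7] S   >
  [0,6] S/NP   >S
    [0,4] (S/NP)/NP   <
      [0,3] S   <
        [0,1] "some" : N/NP
        [1,3] S\(N/NP)   >
          [1,2] "a" : (S\(N/NP))/PP
          [2,3] "this" : PP
      [3,4] "gave" : ((S/NP)/NP)\S
    [4,6] NP/NP   <
      [4,5] "on" : N
      [5,6] "map" : (NP/NP)\N
  [6,7] "that" : NP

[0,1] N/NP  lex  "some"
[1,2] (S\(N/NP))/PP  lex  "a"
[2,3] PP  lex  "this"
[1,3] S\(N/NP)  >  k=2
[0,3] S  <  k=1
[3,4] ((S/NP)/NP)\S  lex  "gave"
[0,4] (S/NP)/NP  <  k=3
[4,5] N  lex  "on"
[5,6] (NP/NP)\N  lex  "map"
[4,6] NP/NP  <  k=5
[0,6] S/NP  >S  k=4
[6,7] NP  lex  "that"
[0,7] S  >  k=6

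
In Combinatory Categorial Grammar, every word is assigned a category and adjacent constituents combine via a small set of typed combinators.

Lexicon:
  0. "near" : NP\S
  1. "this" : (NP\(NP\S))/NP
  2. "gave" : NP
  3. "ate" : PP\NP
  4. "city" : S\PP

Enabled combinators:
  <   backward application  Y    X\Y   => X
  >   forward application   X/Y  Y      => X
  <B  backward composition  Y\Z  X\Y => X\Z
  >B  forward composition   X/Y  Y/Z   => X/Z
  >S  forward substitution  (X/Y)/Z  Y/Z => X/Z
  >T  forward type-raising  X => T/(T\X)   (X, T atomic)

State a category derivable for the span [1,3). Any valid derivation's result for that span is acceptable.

[0,5] S   <
  [0,3] NP   <
    [0,1] "near" : NP\S
    [1,3] NP\(NP\S)   >
      [1,2] "this" : (NP\(NP\S))/NP
      [2,3] "gave" : NP
  [3,5] S\NP   <B
    [3,4] "ate" : PP\NP
    [4,5] "city" : S\PP

NP\(NP\S)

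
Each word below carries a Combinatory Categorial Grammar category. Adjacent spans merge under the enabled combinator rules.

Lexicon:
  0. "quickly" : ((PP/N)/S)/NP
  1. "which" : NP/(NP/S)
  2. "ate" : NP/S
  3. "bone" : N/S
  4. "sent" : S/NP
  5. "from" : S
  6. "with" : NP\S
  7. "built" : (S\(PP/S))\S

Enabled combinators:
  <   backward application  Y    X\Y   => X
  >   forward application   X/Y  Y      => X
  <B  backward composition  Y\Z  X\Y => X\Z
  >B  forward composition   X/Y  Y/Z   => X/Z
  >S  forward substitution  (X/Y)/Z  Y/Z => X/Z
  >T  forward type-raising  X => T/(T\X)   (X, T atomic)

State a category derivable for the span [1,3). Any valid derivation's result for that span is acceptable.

NP

[0,8] S   <
  [0,4] PP/S   >S
    [0,3] (PP/N)/S   >
      [0,1] "quickly" : ((PP/N)/S)/NP
      [1,3] NP   >
        [1,2] "which" : NP/(NP/S)
        [2,3] "ate" : NP/S
    [3,4] "bone" : N/S
  [4,8] S\(PP/S)   <
    [4,7] S   >
      [4,5] "sent" : S/NP
      [5,7] NP   >
        [5,6] NP/(NP\S)   >T
          [5,6] "from" : S
        [6,7] "with" : NP\S
    [7,8] "built" : (S\(PP/S))\S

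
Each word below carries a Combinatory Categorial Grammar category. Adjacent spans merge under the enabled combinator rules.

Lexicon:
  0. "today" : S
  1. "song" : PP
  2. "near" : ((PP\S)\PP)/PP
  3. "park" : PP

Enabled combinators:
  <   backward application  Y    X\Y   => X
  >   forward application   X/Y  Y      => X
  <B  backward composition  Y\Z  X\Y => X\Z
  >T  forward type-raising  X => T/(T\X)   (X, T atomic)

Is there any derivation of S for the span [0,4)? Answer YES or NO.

NO

S PP ((PP\S)\PP)/PP PP
CKY chart[0,4] = {N/(N\PP), NP/(NP\PP), PP, PP/(PP\PP), S/(S\PP)}; S ∉ chart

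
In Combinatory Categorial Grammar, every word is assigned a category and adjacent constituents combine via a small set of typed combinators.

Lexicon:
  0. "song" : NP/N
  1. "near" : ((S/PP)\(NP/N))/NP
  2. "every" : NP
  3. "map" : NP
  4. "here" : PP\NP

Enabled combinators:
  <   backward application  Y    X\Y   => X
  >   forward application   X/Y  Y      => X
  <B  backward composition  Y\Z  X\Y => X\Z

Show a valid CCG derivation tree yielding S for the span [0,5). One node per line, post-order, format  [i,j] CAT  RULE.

[0,1] NP/N  lex  "song"
[1,2] ((S/PP)\(NP/N))/NP  lex  "near"
[2,3] NP  lex  "every"
[1,3] (S/PP)\(NP/N)  >  k=2
[0,3] S/PP  <  k=1
[3,4] NP  lex  "map"
[4,5] PP\NP  lex  "here"
[3,5] PP  <  k=4
[0,5] S  >  k=3

[0,5] S   >
  [0,3] S/PP   <
    [0,1] "song" : NP/N
    [1,3] (S/PP)\(NP/N)   >
      [1,2] "near" : ((S/PP)\(NP/N))/NP
      [2,3] "every" : NP
  [3,5] PP   <
    [3,4] "map" : NP
    [4,5] "here" : PP\NP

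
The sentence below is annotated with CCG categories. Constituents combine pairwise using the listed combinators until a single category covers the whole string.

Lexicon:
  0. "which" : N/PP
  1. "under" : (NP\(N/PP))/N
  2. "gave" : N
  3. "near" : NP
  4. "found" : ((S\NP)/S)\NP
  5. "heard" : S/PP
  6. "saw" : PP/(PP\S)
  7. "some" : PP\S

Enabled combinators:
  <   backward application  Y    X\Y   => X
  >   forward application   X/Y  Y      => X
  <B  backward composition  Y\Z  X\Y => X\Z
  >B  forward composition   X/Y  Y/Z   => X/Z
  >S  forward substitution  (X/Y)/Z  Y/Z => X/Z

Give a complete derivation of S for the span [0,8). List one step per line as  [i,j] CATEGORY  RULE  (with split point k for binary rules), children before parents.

[0,1] N/PP  lex  "which"
[1,2] (NP\(N/PP))/N  lex  "under"
[2,3] N  lex  "gave"
[1,3] NP\(N/PP)  >  k=2
[0,3] NP  <  k=1
[3,4] NP  lex  "near"
[4,5] ((S\NP)/S)\NP  lex  "found"
[3,5] (S\NP)/S  <  k=4
[5,6] S/PP  lex  "heard"
[6,7] PP/(PP\S)  lex  "saw"
[7,8] PP\S  lex  "some"
[6,8] PP  >  k=7
[5,8] S  >  k=6
[3,8] S\NP  >  k=5
[0,8] S  <  k=3

[0,8] S   <
  [0,3] NP   <
    [0,1] "which" : N/PP
    [1,3] NP\(N/PP)   >
      [1,2] "under" : (NP\(N/PP))/N
      [2,3] "gave" : N
  [3,8] S\NP   >
    [3,5] (S\NP)/S   <
      [3,4] "near" : NP
      [4,5] "found" : ((S\NP)/S)\NP
    [5,8] S   >
      [5,6] "heard" : S/PP
      [6,8] PP   >
        [6,7] "saw" : PP/(PP\S)
        [7,8] "some" : PP\S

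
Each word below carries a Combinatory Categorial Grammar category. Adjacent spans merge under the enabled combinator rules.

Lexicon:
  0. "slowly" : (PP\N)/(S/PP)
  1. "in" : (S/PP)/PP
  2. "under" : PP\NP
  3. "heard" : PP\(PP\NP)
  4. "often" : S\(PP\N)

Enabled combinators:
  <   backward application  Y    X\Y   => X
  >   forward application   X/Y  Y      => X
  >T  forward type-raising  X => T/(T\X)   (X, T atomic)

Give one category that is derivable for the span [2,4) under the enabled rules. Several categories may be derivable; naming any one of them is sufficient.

PP

[0,5] S   <
  [0,4] PP\N   >
    [0,1] "slowly" : (PP\N)/(S/PP)
    [1,4] S/PP   >
      [1,2] "in" : (S/PP)/PP
      [2,4] PP   <
        [2,3] "under" : PP\NP
        [3,4] "heard" : PP\(PP\NP)
  [4,5] "often" : S\(PP\N)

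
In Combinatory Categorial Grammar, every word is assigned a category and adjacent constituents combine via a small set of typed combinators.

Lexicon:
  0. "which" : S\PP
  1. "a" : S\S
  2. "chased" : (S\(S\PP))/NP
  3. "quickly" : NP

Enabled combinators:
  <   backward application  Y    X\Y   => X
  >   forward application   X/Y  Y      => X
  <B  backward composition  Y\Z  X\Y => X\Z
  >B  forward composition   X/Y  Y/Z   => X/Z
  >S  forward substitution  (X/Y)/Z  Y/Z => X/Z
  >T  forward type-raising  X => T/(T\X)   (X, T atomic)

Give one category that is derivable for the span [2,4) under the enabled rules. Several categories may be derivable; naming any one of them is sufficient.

S\(S\PP)

[0,4] S   <
  [0,2] S\PP   <B
    [0,1] "which" : S\PP
    [1,2] "a" : S\S
  [2,4] S\(S\PP)   >
    [2,3] "chased" : (S\(S\PP))/NP
    [3,4] "quickly" : NP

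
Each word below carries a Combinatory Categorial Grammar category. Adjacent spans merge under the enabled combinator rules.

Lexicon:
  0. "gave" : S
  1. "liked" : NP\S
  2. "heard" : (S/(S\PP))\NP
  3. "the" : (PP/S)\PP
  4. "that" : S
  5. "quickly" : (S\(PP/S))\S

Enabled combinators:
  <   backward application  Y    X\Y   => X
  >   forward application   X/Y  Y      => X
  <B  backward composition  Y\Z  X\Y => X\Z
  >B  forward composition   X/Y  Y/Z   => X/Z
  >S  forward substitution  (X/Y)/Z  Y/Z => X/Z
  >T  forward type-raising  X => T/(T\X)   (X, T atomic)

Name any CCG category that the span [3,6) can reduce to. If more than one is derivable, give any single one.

S\PP

[0,6] S   >
  [0,3] S/(S\PP)   <
    [0,2] NP   <
      [0,1] "gave" : S
      [1,2] "liked" : NP\S
    [2,3] "heard" : (S/(S\PP))\NP
  [3,6] S\PP   <B
    [3,4] "the" : (PP/S)\PP
    [4,6] S\(PP/S)   <
      [4,5] "that" : S
      [5,6] "quickly" : (S\(PP/S))\S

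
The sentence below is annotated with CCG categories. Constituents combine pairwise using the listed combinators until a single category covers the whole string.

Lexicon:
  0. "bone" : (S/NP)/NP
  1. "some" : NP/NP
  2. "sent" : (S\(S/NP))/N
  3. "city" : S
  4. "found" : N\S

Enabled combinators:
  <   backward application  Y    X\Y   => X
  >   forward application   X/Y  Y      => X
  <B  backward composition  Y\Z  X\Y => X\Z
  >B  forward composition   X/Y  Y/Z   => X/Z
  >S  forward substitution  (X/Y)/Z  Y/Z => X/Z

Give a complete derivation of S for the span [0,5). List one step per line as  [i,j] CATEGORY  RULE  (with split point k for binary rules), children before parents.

[0,1] (S/NP)/NP  lex  "bone"
[1,2] NP/NP  lex  "some"
[0,2] S/NP  >S  k=1
[2,3] (S\(S/NP))/N  lex  "sent"
[3,4] S  lex  "city"
[4,5] N\S  lex  "found"
[3,5] N  <  k=4
[2,5] S\(S/NP)  >  k=3
[0,5] S  <  k=2

[0,5] S   <
  [0,2] S/NP   >S
    [0,1] "bone" : (S/NP)/NP
    [1,2] "some" : NP/NP
  [2,5] S\(S/NP)   >
    [2,3] "sent" : (S\(S/NP))/N
    [3,5] N   <
      [3,4] "city" : S
      [4,5] "found" : N\S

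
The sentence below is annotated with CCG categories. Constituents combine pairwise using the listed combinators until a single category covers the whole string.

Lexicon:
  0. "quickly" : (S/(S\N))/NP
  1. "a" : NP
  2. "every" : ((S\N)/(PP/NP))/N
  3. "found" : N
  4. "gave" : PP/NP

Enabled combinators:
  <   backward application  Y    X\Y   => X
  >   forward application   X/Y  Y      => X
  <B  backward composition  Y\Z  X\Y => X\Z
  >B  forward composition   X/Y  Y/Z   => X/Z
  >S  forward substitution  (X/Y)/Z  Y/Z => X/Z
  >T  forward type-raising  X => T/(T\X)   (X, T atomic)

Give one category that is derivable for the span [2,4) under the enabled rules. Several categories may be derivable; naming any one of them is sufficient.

[0,5] S   >
  [0,2] S/(S\N)   >
    [0,1] "quickly" : (S/(S\N))/NP
    [1,2] "a" : NP
  [2,5] S\N   >
    [2,4] (S\N)/(PP/NP)   >
      [2,3] "every" : ((S\N)/(PP/NP))/N
      [3,4] "found" : N
    [4,5] "gave" : PP/NP

(S\N)/(PP/NP)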